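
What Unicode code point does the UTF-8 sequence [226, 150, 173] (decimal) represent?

Leading byte 0xE2 = 11100010 matches 1110xxxx → 3-byte sequence.
Byte 1: 0xE2 = 11100010, payload 0010 (4 bits).
Byte 2: 0x96 = 10010110 (10xxxxxx ✓), payload 010110.
Byte 3: 0xAD = 10101101 (10xxxxxx ✓), payload 101101.
Concatenate: 0010010110101101 = 0x25AD (16 bits → U+25AD).

U+25AD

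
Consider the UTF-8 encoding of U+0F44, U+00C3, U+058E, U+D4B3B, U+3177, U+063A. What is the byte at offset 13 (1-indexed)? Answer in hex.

1-indexed offset 13 is 0-indexed offset 12.
U+0F44 → 3-byte form E0 BD 84 at offsets 0–2.
U+00C3 → 2-byte form C3 83 at offsets 3–4.
U+058E → 2-byte form D6 8E at offsets 5–6.
U+D4B3B → 4-byte form F3 94 AC BB at offsets 7–10.
U+3177 → 3-byte form E3 85 B7 at offsets 11–13.
Offset 12 falls in char 5's range; it's byte 2 of E3 85 B7 = 0x85.

0x85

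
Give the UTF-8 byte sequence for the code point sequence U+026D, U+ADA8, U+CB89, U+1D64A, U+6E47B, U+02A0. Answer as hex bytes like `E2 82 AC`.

U+026D: 2-byte form → C9 AD.
U+ADA8: 3-byte form → EA B6 A8.
U+CB89: 3-byte form → EC AE 89.
U+1D64A: 4-byte form → F0 9D 99 8A.
U+6E47B: 4-byte form → F1 AE 91 BB.
U+02A0: 2-byte form → CA A0.
Concatenated (18 bytes): C9 AD EA B6 A8 EC AE 89 F0 9D 99 8A F1 AE 91 BB CA A0.

C9 AD EA B6 A8 EC AE 89 F0 9D 99 8A F1 AE 91 BB CA A0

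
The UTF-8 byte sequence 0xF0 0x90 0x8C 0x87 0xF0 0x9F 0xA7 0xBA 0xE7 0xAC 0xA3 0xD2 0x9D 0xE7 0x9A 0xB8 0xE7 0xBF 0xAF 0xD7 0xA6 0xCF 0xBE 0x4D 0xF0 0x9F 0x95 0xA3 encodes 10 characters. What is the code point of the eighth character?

U+03FE

Offset 0: leading byte 0xF0 = 11110000 → 4-byte char #1 = F0 90 8C 87.
Offset 4: leading byte 0xF0 = 11110000 → 4-byte char #2 = F0 9F A7 BA.
Offset 8: leading byte 0xE7 = 11100111 → 3-byte char #3 = E7 AC A3.
Offset 11: leading byte 0xD2 = 11010010 → 2-byte char #4 = D2 9D.
Offset 13: leading byte 0xE7 = 11100111 → 3-byte char #5 = E7 9A B8.
Offset 16: leading byte 0xE7 = 11100111 → 3-byte char #6 = E7 BF AF.
Offset 19: leading byte 0xD7 = 11010111 → 2-byte char #7 = D7 A6.
Offset 21: leading byte 0xCF = 11001111 → 2-byte char #8 = CF BE.
Leading byte 0xCF = 11001111 matches 110xxxxx → 2-byte sequence.
Byte 1: 0xCF = 11001111, payload 01111 (5 bits).
Byte 2: 0xBE = 10111110 (10xxxxxx ✓), payload 111110.
Concatenate: 01111111110 = 0x3FE (11 bits → U+03FE).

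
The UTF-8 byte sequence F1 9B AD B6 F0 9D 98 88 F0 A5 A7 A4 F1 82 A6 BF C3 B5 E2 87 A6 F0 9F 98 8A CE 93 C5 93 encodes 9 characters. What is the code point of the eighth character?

Offset 0: leading byte 0xF1 = 11110001 → 4-byte char #1 = F1 9B AD B6.
Offset 4: leading byte 0xF0 = 11110000 → 4-byte char #2 = F0 9D 98 88.
Offset 8: leading byte 0xF0 = 11110000 → 4-byte char #3 = F0 A5 A7 A4.
Offset 12: leading byte 0xF1 = 11110001 → 4-byte char #4 = F1 82 A6 BF.
Offset 16: leading byte 0xC3 = 11000011 → 2-byte char #5 = C3 B5.
Offset 18: leading byte 0xE2 = 11100010 → 3-byte char #6 = E2 87 A6.
Offset 21: leading byte 0xF0 = 11110000 → 4-byte char #7 = F0 9F 98 8A.
Offset 25: leading byte 0xCE = 11001110 → 2-byte char #8 = CE 93.
Leading byte 0xCE = 11001110 matches 110xxxxx → 2-byte sequence.
Byte 1: 0xCE = 11001110, payload 01110 (5 bits).
Byte 2: 0x93 = 10010011 (10xxxxxx ✓), payload 010011.
Concatenate: 01110010011 = 0x393 (11 bits → U+0393).

U+0393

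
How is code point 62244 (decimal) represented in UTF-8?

EF 8C A4

U+F324 = 0xF324 = 62244 decimal. In range U+0800–U+FFFF → 3-byte form: 1110xxxx 10xxxxxx 10xxxxxx.
Binary (16 bits): 1111001100100100.
Split 4+6+6: 1111 | 001100 | 100100.
Byte 1: 11101111 = 0xEF.
Byte 2: 10001100 = 0x8C.
Byte 3: 10100100 = 0xA4.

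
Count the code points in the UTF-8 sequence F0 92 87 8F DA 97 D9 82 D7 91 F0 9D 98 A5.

5

Byte at offset 0: 0xF0 = 11110000 → 4-byte char (#1). Advance 4.
Byte at offset 4: 0xDA = 11011010 → 2-byte char (#2). Advance 2.
Byte at offset 6: 0xD9 = 11011001 → 2-byte char (#3). Advance 2.
Byte at offset 8: 0xD7 = 11010111 → 2-byte char (#4). Advance 2.
Byte at offset 10: 0xF0 = 11110000 → 4-byte char (#5). Advance 4.
Reached end at offset 14 after 5 code points.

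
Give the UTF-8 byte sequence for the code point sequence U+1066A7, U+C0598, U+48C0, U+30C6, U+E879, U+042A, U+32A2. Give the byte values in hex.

U+1066A7: 4-byte form → F4 86 9A A7.
U+C0598: 4-byte form → F3 80 96 98.
U+48C0: 3-byte form → E4 A3 80.
U+30C6: 3-byte form → E3 83 86.
U+E879: 3-byte form → EE A1 B9.
U+042A: 2-byte form → D0 AA.
U+32A2: 3-byte form → E3 8A A2.
Concatenated (22 bytes): F4 86 9A A7 F3 80 96 98 E4 A3 80 E3 83 86 EE A1 B9 D0 AA E3 8A A2.

F4 86 9A A7 F3 80 96 98 E4 A3 80 E3 83 86 EE A1 B9 D0 AA E3 8A A2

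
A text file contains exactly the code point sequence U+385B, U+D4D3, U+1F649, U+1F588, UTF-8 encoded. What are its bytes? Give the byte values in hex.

E3 A1 9B ED 93 93 F0 9F 99 89 F0 9F 96 88

U+385B: 3-byte form → E3 A1 9B.
U+D4D3: 3-byte form → ED 93 93.
U+1F649: 4-byte form → F0 9F 99 89.
U+1F588: 4-byte form → F0 9F 96 88.
Concatenated (14 bytes): E3 A1 9B ED 93 93 F0 9F 99 89 F0 9F 96 88.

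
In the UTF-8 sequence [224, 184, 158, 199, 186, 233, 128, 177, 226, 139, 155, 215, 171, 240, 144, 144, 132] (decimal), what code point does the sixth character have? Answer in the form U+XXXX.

U+10404

Offset 0: leading byte 0xE0 = 11100000 → 3-byte char #1 = E0 B8 9E.
Offset 3: leading byte 0xC7 = 11000111 → 2-byte char #2 = C7 BA.
Offset 5: leading byte 0xE9 = 11101001 → 3-byte char #3 = E9 80 B1.
Offset 8: leading byte 0xE2 = 11100010 → 3-byte char #4 = E2 8B 9B.
Offset 11: leading byte 0xD7 = 11010111 → 2-byte char #5 = D7 AB.
Offset 13: leading byte 0xF0 = 11110000 → 4-byte char #6 = F0 90 90 84.
Leading byte 0xF0 = 11110000 matches 11110xxx → 4-byte sequence.
Byte 1: 0xF0 = 11110000, payload 000 (3 bits).
Byte 2: 0x90 = 10010000 (10xxxxxx ✓), payload 010000.
Byte 3: 0x90 = 10010000 (10xxxxxx ✓), payload 010000.
Byte 4: 0x84 = 10000100 (10xxxxxx ✓), payload 000100.
Concatenate: 000010000010000000100 = 0x10404 (21 bits → U+10404).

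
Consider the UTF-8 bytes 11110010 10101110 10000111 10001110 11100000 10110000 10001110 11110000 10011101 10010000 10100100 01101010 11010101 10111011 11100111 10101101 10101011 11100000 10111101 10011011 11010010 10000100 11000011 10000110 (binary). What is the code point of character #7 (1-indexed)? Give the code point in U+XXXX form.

U+0F5B

Offset 0: leading byte 0xF2 = 11110010 → 4-byte char #1 = F2 AE 87 8E.
Offset 4: leading byte 0xE0 = 11100000 → 3-byte char #2 = E0 B0 8E.
Offset 7: leading byte 0xF0 = 11110000 → 4-byte char #3 = F0 9D 90 A4.
Offset 11: leading byte 0x6A = 01101010 → 1-byte char #4 = 6A.
Offset 12: leading byte 0xD5 = 11010101 → 2-byte char #5 = D5 BB.
Offset 14: leading byte 0xE7 = 11100111 → 3-byte char #6 = E7 AD AB.
Offset 17: leading byte 0xE0 = 11100000 → 3-byte char #7 = E0 BD 9B.
Leading byte 0xE0 = 11100000 matches 1110xxxx → 3-byte sequence.
Byte 1: 0xE0 = 11100000, payload 0000 (4 bits).
Byte 2: 0xBD = 10111101 (10xxxxxx ✓), payload 111101.
Byte 3: 0x9B = 10011011 (10xxxxxx ✓), payload 011011.
Concatenate: 0000111101011011 = 0xF5B (16 bits → U+0F5B).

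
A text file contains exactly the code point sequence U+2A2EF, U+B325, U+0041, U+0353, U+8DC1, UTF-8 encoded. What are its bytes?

F0 AA 8B AF EB 8C A5 41 CD 93 E8 B7 81

U+2A2EF: 4-byte form → F0 AA 8B AF.
U+B325: 3-byte form → EB 8C A5.
U+0041: 1-byte form → 41.
U+0353: 2-byte form → CD 93.
U+8DC1: 3-byte form → E8 B7 81.
Concatenated (13 bytes): F0 AA 8B AF EB 8C A5 41 CD 93 E8 B7 81.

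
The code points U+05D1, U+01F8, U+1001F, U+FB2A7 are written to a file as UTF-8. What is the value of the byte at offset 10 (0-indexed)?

U+05D1 → 2-byte form D7 91 at offsets 0–1.
U+01F8 → 2-byte form C7 B8 at offsets 2–3.
U+1001F → 4-byte form F0 90 80 9F at offsets 4–7.
U+FB2A7 → 4-byte form F3 BB 8A A7 at offsets 8–11.
Offset 10 falls in char 4's range; it's byte 3 of F3 BB 8A A7 = 0x8A.

0x8A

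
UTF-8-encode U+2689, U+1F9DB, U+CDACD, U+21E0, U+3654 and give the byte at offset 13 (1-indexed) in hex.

1-indexed offset 13 is 0-indexed offset 12.
U+2689 → 3-byte form E2 9A 89 at offsets 0–2.
U+1F9DB → 4-byte form F0 9F A7 9B at offsets 3–6.
U+CDACD → 4-byte form F3 8D AB 8D at offsets 7–10.
U+21E0 → 3-byte form E2 87 A0 at offsets 11–13.
Offset 12 falls in char 4's range; it's byte 2 of E2 87 A0 = 0x87.

0x87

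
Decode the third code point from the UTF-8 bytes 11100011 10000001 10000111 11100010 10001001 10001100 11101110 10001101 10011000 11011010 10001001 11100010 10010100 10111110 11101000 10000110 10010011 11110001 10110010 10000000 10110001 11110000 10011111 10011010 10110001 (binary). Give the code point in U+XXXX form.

U+E358

Offset 0: leading byte 0xE3 = 11100011 → 3-byte char #1 = E3 81 87.
Offset 3: leading byte 0xE2 = 11100010 → 3-byte char #2 = E2 89 8C.
Offset 6: leading byte 0xEE = 11101110 → 3-byte char #3 = EE 8D 98.
Leading byte 0xEE = 11101110 matches 1110xxxx → 3-byte sequence.
Byte 1: 0xEE = 11101110, payload 1110 (4 bits).
Byte 2: 0x8D = 10001101 (10xxxxxx ✓), payload 001101.
Byte 3: 0x98 = 10011000 (10xxxxxx ✓), payload 011000.
Concatenate: 1110001101011000 = 0xE358 (16 bits → U+E358).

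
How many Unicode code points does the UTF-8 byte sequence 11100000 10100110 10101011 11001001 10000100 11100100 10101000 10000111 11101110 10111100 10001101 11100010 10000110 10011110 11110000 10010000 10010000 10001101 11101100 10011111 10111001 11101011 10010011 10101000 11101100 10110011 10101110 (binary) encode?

9

Byte at offset 0: 0xE0 = 11100000 → 3-byte char (#1). Advance 3.
Byte at offset 3: 0xC9 = 11001001 → 2-byte char (#2). Advance 2.
Byte at offset 5: 0xE4 = 11100100 → 3-byte char (#3). Advance 3.
Byte at offset 8: 0xEE = 11101110 → 3-byte char (#4). Advance 3.
Byte at offset 11: 0xE2 = 11100010 → 3-byte char (#5). Advance 3.
Byte at offset 14: 0xF0 = 11110000 → 4-byte char (#6). Advance 4.
Byte at offset 18: 0xEC = 11101100 → 3-byte char (#7). Advance 3.
Byte at offset 21: 0xEB = 11101011 → 3-byte char (#8). Advance 3.
Byte at offset 24: 0xEC = 11101100 → 3-byte char (#9). Advance 3.
Reached end at offset 27 after 9 code points.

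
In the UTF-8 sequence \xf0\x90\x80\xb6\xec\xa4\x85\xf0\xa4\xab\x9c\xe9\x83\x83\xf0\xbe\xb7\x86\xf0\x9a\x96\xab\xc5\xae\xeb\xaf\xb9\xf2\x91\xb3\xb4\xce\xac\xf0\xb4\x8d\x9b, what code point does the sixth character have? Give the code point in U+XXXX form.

U+1A5AB

Offset 0: leading byte 0xF0 = 11110000 → 4-byte char #1 = F0 90 80 B6.
Offset 4: leading byte 0xEC = 11101100 → 3-byte char #2 = EC A4 85.
Offset 7: leading byte 0xF0 = 11110000 → 4-byte char #3 = F0 A4 AB 9C.
Offset 11: leading byte 0xE9 = 11101001 → 3-byte char #4 = E9 83 83.
Offset 14: leading byte 0xF0 = 11110000 → 4-byte char #5 = F0 BE B7 86.
Offset 18: leading byte 0xF0 = 11110000 → 4-byte char #6 = F0 9A 96 AB.
Leading byte 0xF0 = 11110000 matches 11110xxx → 4-byte sequence.
Byte 1: 0xF0 = 11110000, payload 000 (3 bits).
Byte 2: 0x9A = 10011010 (10xxxxxx ✓), payload 011010.
Byte 3: 0x96 = 10010110 (10xxxxxx ✓), payload 010110.
Byte 4: 0xAB = 10101011 (10xxxxxx ✓), payload 101011.
Concatenate: 000011010010110101011 = 0x1A5AB (21 bits → U+1A5AB).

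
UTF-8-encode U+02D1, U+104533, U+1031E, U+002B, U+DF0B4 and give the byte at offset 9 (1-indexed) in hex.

0x8C

1-indexed offset 9 is 0-indexed offset 8.
U+02D1 → 2-byte form CB 91 at offsets 0–1.
U+104533 → 4-byte form F4 84 94 B3 at offsets 2–5.
U+1031E → 4-byte form F0 90 8C 9E at offsets 6–9.
Offset 8 falls in char 3's range; it's byte 3 of F0 90 8C 9E = 0x8C.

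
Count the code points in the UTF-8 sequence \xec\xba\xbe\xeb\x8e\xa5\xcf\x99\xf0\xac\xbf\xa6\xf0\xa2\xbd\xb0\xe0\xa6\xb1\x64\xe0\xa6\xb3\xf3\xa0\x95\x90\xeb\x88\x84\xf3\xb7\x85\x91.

Byte at offset 0: 0xEC = 11101100 → 3-byte char (#1). Advance 3.
Byte at offset 3: 0xEB = 11101011 → 3-byte char (#2). Advance 3.
Byte at offset 6: 0xCF = 11001111 → 2-byte char (#3). Advance 2.
Byte at offset 8: 0xF0 = 11110000 → 4-byte char (#4). Advance 4.
Byte at offset 12: 0xF0 = 11110000 → 4-byte char (#5). Advance 4.
Byte at offset 16: 0xE0 = 11100000 → 3-byte char (#6). Advance 3.
Byte at offset 19: 0x64 = 01100100 → 1-byte char (#7). Advance 1.
Byte at offset 20: 0xE0 = 11100000 → 3-byte char (#8). Advance 3.
Byte at offset 23: 0xF3 = 11110011 → 4-byte char (#9). Advance 4.
Byte at offset 27: 0xEB = 11101011 → 3-byte char (#10). Advance 3.
Byte at offset 30: 0xF3 = 11110011 → 4-byte char (#11). Advance 4.
Reached end at offset 34 after 11 code points.

11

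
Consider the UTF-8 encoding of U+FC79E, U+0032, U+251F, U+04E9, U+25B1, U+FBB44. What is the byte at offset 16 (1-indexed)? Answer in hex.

1-indexed offset 16 is 0-indexed offset 15.
U+FC79E → 4-byte form F3 BC 9E 9E at offsets 0–3.
U+0032 → 1-byte form 32 at offsets 4–4.
U+251F → 3-byte form E2 94 9F at offsets 5–7.
U+04E9 → 2-byte form D3 A9 at offsets 8–9.
U+25B1 → 3-byte form E2 96 B1 at offsets 10–12.
U+FBB44 → 4-byte form F3 BB AD 84 at offsets 13–16.
Offset 15 falls in char 6's range; it's byte 3 of F3 BB AD 84 = 0xAD.

0xAD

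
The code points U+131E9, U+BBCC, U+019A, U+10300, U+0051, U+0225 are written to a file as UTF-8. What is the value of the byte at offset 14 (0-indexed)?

0xC8

U+131E9 → 4-byte form F0 93 87 A9 at offsets 0–3.
U+BBCC → 3-byte form EB AF 8C at offsets 4–6.
U+019A → 2-byte form C6 9A at offsets 7–8.
U+10300 → 4-byte form F0 90 8C 80 at offsets 9–12.
U+0051 → 1-byte form 51 at offsets 13–13.
U+0225 → 2-byte form C8 A5 at offsets 14–15.
Offset 14 falls in char 6's range; it's byte 1 of C8 A5 = 0xC8.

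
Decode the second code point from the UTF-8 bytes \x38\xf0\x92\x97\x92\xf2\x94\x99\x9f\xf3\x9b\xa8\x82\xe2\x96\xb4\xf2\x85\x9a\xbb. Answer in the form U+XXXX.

Offset 0: leading byte 0x38 = 00111000 → 1-byte char #1 = 38.
Offset 1: leading byte 0xF0 = 11110000 → 4-byte char #2 = F0 92 97 92.
Leading byte 0xF0 = 11110000 matches 11110xxx → 4-byte sequence.
Byte 1: 0xF0 = 11110000, payload 000 (3 bits).
Byte 2: 0x92 = 10010010 (10xxxxxx ✓), payload 010010.
Byte 3: 0x97 = 10010111 (10xxxxxx ✓), payload 010111.
Byte 4: 0x92 = 10010010 (10xxxxxx ✓), payload 010010.
Concatenate: 000010010010111010010 = 0x125D2 (21 bits → U+125D2).

U+125D2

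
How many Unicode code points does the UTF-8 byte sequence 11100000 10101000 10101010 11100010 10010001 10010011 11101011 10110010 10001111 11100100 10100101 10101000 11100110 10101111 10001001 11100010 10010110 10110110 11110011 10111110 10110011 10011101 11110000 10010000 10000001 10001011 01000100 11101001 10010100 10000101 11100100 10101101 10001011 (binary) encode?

Byte at offset 0: 0xE0 = 11100000 → 3-byte char (#1). Advance 3.
Byte at offset 3: 0xE2 = 11100010 → 3-byte char (#2). Advance 3.
Byte at offset 6: 0xEB = 11101011 → 3-byte char (#3). Advance 3.
Byte at offset 9: 0xE4 = 11100100 → 3-byte char (#4). Advance 3.
Byte at offset 12: 0xE6 = 11100110 → 3-byte char (#5). Advance 3.
Byte at offset 15: 0xE2 = 11100010 → 3-byte char (#6). Advance 3.
Byte at offset 18: 0xF3 = 11110011 → 4-byte char (#7). Advance 4.
Byte at offset 22: 0xF0 = 11110000 → 4-byte char (#8). Advance 4.
Byte at offset 26: 0x44 = 01000100 → 1-byte char (#9). Advance 1.
Byte at offset 27: 0xE9 = 11101001 → 3-byte char (#10). Advance 3.
Byte at offset 30: 0xE4 = 11100100 → 3-byte char (#11). Advance 3.
Reached end at offset 33 after 11 code points.

11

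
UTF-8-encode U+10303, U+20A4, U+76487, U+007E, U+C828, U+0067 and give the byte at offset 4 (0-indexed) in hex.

U+10303 → 4-byte form F0 90 8C 83 at offsets 0–3.
U+20A4 → 3-byte form E2 82 A4 at offsets 4–6.
Offset 4 falls in char 2's range; it's byte 1 of E2 82 A4 = 0xE2.

0xE2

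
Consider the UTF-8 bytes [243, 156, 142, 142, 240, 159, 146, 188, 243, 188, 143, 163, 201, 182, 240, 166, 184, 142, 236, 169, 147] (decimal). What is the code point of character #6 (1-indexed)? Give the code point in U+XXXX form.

U+CA53

Offset 0: leading byte 0xF3 = 11110011 → 4-byte char #1 = F3 9C 8E 8E.
Offset 4: leading byte 0xF0 = 11110000 → 4-byte char #2 = F0 9F 92 BC.
Offset 8: leading byte 0xF3 = 11110011 → 4-byte char #3 = F3 BC 8F A3.
Offset 12: leading byte 0xC9 = 11001001 → 2-byte char #4 = C9 B6.
Offset 14: leading byte 0xF0 = 11110000 → 4-byte char #5 = F0 A6 B8 8E.
Offset 18: leading byte 0xEC = 11101100 → 3-byte char #6 = EC A9 93.
Leading byte 0xEC = 11101100 matches 1110xxxx → 3-byte sequence.
Byte 1: 0xEC = 11101100, payload 1100 (4 bits).
Byte 2: 0xA9 = 10101001 (10xxxxxx ✓), payload 101001.
Byte 3: 0x93 = 10010011 (10xxxxxx ✓), payload 010011.
Concatenate: 1100101001010011 = 0xCA53 (16 bits → U+CA53).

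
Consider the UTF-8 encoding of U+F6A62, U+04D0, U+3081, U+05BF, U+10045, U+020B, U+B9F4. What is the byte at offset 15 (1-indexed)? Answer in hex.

1-indexed offset 15 is 0-indexed offset 14.
U+F6A62 → 4-byte form F3 B6 A9 A2 at offsets 0–3.
U+04D0 → 2-byte form D3 90 at offsets 4–5.
U+3081 → 3-byte form E3 82 81 at offsets 6–8.
U+05BF → 2-byte form D6 BF at offsets 9–10.
U+10045 → 4-byte form F0 90 81 85 at offsets 11–14.
Offset 14 falls in char 5's range; it's byte 4 of F0 90 81 85 = 0x85.

0x85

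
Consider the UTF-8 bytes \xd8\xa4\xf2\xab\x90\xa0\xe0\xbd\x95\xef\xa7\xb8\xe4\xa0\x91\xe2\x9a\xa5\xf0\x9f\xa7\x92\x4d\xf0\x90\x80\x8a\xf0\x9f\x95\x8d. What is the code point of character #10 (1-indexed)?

Offset 0: leading byte 0xD8 = 11011000 → 2-byte char #1 = D8 A4.
Offset 2: leading byte 0xF2 = 11110010 → 4-byte char #2 = F2 AB 90 A0.
Offset 6: leading byte 0xE0 = 11100000 → 3-byte char #3 = E0 BD 95.
Offset 9: leading byte 0xEF = 11101111 → 3-byte char #4 = EF A7 B8.
Offset 12: leading byte 0xE4 = 11100100 → 3-byte char #5 = E4 A0 91.
Offset 15: leading byte 0xE2 = 11100010 → 3-byte char #6 = E2 9A A5.
Offset 18: leading byte 0xF0 = 11110000 → 4-byte char #7 = F0 9F A7 92.
Offset 22: leading byte 0x4D = 01001101 → 1-byte char #8 = 4D.
Offset 23: leading byte 0xF0 = 11110000 → 4-byte char #9 = F0 90 80 8A.
Offset 27: leading byte 0xF0 = 11110000 → 4-byte char #10 = F0 9F 95 8D.
Leading byte 0xF0 = 11110000 matches 11110xxx → 4-byte sequence.
Byte 1: 0xF0 = 11110000, payload 000 (3 bits).
Byte 2: 0x9F = 10011111 (10xxxxxx ✓), payload 011111.
Byte 3: 0x95 = 10010101 (10xxxxxx ✓), payload 010101.
Byte 4: 0x8D = 10001101 (10xxxxxx ✓), payload 001101.
Concatenate: 000011111010101001101 = 0x1F54D (21 bits → U+1F54D).

U+1F54D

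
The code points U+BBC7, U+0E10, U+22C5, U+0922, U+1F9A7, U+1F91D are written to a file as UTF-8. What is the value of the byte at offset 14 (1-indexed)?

1-indexed offset 14 is 0-indexed offset 13.
U+BBC7 → 3-byte form EB AF 87 at offsets 0–2.
U+0E10 → 3-byte form E0 B8 90 at offsets 3–5.
U+22C5 → 3-byte form E2 8B 85 at offsets 6–8.
U+0922 → 3-byte form E0 A4 A2 at offsets 9–11.
U+1F9A7 → 4-byte form F0 9F A6 A7 at offsets 12–15.
Offset 13 falls in char 5's range; it's byte 2 of F0 9F A6 A7 = 0x9F.

0x9F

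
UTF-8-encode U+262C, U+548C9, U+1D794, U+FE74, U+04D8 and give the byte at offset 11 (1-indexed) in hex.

1-indexed offset 11 is 0-indexed offset 10.
U+262C → 3-byte form E2 98 AC at offsets 0–2.
U+548C9 → 4-byte form F1 94 A3 89 at offsets 3–6.
U+1D794 → 4-byte form F0 9D 9E 94 at offsets 7–10.
Offset 10 falls in char 3's range; it's byte 4 of F0 9D 9E 94 = 0x94.

0x94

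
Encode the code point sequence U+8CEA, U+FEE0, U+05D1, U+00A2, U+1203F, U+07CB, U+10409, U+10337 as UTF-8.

U+8CEA: 3-byte form → E8 B3 AA.
U+FEE0: 3-byte form → EF BB A0.
U+05D1: 2-byte form → D7 91.
U+00A2: 2-byte form → C2 A2.
U+1203F: 4-byte form → F0 92 80 BF.
U+07CB: 2-byte form → DF 8B.
U+10409: 4-byte form → F0 90 90 89.
U+10337: 4-byte form → F0 90 8C B7.
Concatenated (24 bytes): E8 B3 AA EF BB A0 D7 91 C2 A2 F0 92 80 BF DF 8B F0 90 90 89 F0 90 8C B7.

E8 B3 AA EF BB A0 D7 91 C2 A2 F0 92 80 BF DF 8B F0 90 90 89 F0 90 8C B7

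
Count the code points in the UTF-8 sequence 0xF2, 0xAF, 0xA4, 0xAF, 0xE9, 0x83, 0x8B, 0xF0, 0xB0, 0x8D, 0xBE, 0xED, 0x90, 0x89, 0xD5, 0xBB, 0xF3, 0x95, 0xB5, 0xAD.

Byte at offset 0: 0xF2 = 11110010 → 4-byte char (#1). Advance 4.
Byte at offset 4: 0xE9 = 11101001 → 3-byte char (#2). Advance 3.
Byte at offset 7: 0xF0 = 11110000 → 4-byte char (#3). Advance 4.
Byte at offset 11: 0xED = 11101101 → 3-byte char (#4). Advance 3.
Byte at offset 14: 0xD5 = 11010101 → 2-byte char (#5). Advance 2.
Byte at offset 16: 0xF3 = 11110011 → 4-byte char (#6). Advance 4.
Reached end at offset 20 after 6 code points.

6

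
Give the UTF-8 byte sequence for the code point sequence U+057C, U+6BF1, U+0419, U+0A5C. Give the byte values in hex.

D5 BC E6 AF B1 D0 99 E0 A9 9C

U+057C: 2-byte form → D5 BC.
U+6BF1: 3-byte form → E6 AF B1.
U+0419: 2-byte form → D0 99.
U+0A5C: 3-byte form → E0 A9 9C.
Concatenated (10 bytes): D5 BC E6 AF B1 D0 99 E0 A9 9C.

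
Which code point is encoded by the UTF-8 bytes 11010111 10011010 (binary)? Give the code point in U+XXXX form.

Leading byte 0xD7 = 11010111 matches 110xxxxx → 2-byte sequence.
Byte 1: 0xD7 = 11010111, payload 10111 (5 bits).
Byte 2: 0x9A = 10011010 (10xxxxxx ✓), payload 011010.
Concatenate: 10111011010 = 0x5DA (11 bits → U+05DA).

U+05DA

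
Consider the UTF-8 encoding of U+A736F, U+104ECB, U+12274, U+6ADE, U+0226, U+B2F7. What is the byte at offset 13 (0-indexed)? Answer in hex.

U+A736F → 4-byte form F2 A7 8D AF at offsets 0–3.
U+104ECB → 4-byte form F4 84 BB 8B at offsets 4–7.
U+12274 → 4-byte form F0 92 89 B4 at offsets 8–11.
U+6ADE → 3-byte form E6 AB 9E at offsets 12–14.
Offset 13 falls in char 4's range; it's byte 2 of E6 AB 9E = 0xAB.

0xAB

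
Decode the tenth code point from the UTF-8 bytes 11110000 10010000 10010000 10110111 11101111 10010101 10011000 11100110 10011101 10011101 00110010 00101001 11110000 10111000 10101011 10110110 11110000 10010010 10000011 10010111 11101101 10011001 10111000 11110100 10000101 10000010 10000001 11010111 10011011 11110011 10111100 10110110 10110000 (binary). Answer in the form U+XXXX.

Offset 0: leading byte 0xF0 = 11110000 → 4-byte char #1 = F0 90 90 B7.
Offset 4: leading byte 0xEF = 11101111 → 3-byte char #2 = EF 95 98.
Offset 7: leading byte 0xE6 = 11100110 → 3-byte char #3 = E6 9D 9D.
Offset 10: leading byte 0x32 = 00110010 → 1-byte char #4 = 32.
Offset 11: leading byte 0x29 = 00101001 → 1-byte char #5 = 29.
Offset 12: leading byte 0xF0 = 11110000 → 4-byte char #6 = F0 B8 AB B6.
Offset 16: leading byte 0xF0 = 11110000 → 4-byte char #7 = F0 92 83 97.
Offset 20: leading byte 0xED = 11101101 → 3-byte char #8 = ED 99 B8.
Offset 23: leading byte 0xF4 = 11110100 → 4-byte char #9 = F4 85 82 81.
Offset 27: leading byte 0xD7 = 11010111 → 2-byte char #10 = D7 9B.
Leading byte 0xD7 = 11010111 matches 110xxxxx → 2-byte sequence.
Byte 1: 0xD7 = 11010111, payload 10111 (5 bits).
Byte 2: 0x9B = 10011011 (10xxxxxx ✓), payload 011011.
Concatenate: 10111011011 = 0x5DB (11 bits → U+05DB).

U+05DB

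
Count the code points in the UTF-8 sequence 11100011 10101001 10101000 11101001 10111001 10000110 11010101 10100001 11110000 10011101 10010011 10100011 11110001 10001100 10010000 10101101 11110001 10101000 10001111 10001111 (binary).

Byte at offset 0: 0xE3 = 11100011 → 3-byte char (#1). Advance 3.
Byte at offset 3: 0xE9 = 11101001 → 3-byte char (#2). Advance 3.
Byte at offset 6: 0xD5 = 11010101 → 2-byte char (#3). Advance 2.
Byte at offset 8: 0xF0 = 11110000 → 4-byte char (#4). Advance 4.
Byte at offset 12: 0xF1 = 11110001 → 4-byte char (#5). Advance 4.
Byte at offset 16: 0xF1 = 11110001 → 4-byte char (#6). Advance 4.
Reached end at offset 20 after 6 code points.

6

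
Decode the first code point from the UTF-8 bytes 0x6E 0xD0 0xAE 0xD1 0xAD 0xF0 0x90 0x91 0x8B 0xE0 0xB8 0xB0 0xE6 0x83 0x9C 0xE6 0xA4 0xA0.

U+006E

Offset 0: leading byte 0x6E = 01101110 → 1-byte char #1 = 6E.
Leading byte 0x6E = 01101110 matches 0xxxxxxx → 1-byte sequence.
Byte 1: 0x6E = 01101110, payload 1101110 (7 bits).
Concatenate: 1101110 = 0x6E (7 bits → U+006E).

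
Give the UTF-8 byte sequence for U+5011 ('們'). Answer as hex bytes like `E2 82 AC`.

E5 80 91

U+5011 = 0x5011 = 20497 decimal. In range U+0800–U+FFFF → 3-byte form: 1110xxxx 10xxxxxx 10xxxxxx.
Binary (16 bits): 0101000000010001.
Split 4+6+6: 0101 | 000000 | 010001.
Byte 1: 11100101 = 0xE5.
Byte 2: 10000000 = 0x80.
Byte 3: 10010001 = 0x91.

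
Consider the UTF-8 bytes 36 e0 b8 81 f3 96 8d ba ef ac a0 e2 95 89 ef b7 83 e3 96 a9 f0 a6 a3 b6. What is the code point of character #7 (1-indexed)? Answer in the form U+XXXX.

U+35A9

Offset 0: leading byte 0x36 = 00110110 → 1-byte char #1 = 36.
Offset 1: leading byte 0xE0 = 11100000 → 3-byte char #2 = E0 B8 81.
Offset 4: leading byte 0xF3 = 11110011 → 4-byte char #3 = F3 96 8D BA.
Offset 8: leading byte 0xEF = 11101111 → 3-byte char #4 = EF AC A0.
Offset 11: leading byte 0xE2 = 11100010 → 3-byte char #5 = E2 95 89.
Offset 14: leading byte 0xEF = 11101111 → 3-byte char #6 = EF B7 83.
Offset 17: leading byte 0xE3 = 11100011 → 3-byte char #7 = E3 96 A9.
Leading byte 0xE3 = 11100011 matches 1110xxxx → 3-byte sequence.
Byte 1: 0xE3 = 11100011, payload 0011 (4 bits).
Byte 2: 0x96 = 10010110 (10xxxxxx ✓), payload 010110.
Byte 3: 0xA9 = 10101001 (10xxxxxx ✓), payload 101001.
Concatenate: 0011010110101001 = 0x35A9 (16 bits → U+35A9).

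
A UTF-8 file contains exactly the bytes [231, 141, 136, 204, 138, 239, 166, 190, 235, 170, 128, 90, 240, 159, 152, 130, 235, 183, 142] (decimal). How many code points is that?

7

Byte at offset 0: 0xE7 = 11100111 → 3-byte char (#1). Advance 3.
Byte at offset 3: 0xCC = 11001100 → 2-byte char (#2). Advance 2.
Byte at offset 5: 0xEF = 11101111 → 3-byte char (#3). Advance 3.
Byte at offset 8: 0xEB = 11101011 → 3-byte char (#4). Advance 3.
Byte at offset 11: 0x5A = 01011010 → 1-byte char (#5). Advance 1.
Byte at offset 12: 0xF0 = 11110000 → 4-byte char (#6). Advance 4.
Byte at offset 16: 0xEB = 11101011 → 3-byte char (#7). Advance 3.
Reached end at offset 19 after 7 code points.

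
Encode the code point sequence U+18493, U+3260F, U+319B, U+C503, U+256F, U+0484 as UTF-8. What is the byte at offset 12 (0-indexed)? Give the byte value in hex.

U+18493 → 4-byte form F0 98 92 93 at offsets 0–3.
U+3260F → 4-byte form F0 B2 98 8F at offsets 4–7.
U+319B → 3-byte form E3 86 9B at offsets 8–10.
U+C503 → 3-byte form EC 94 83 at offsets 11–13.
Offset 12 falls in char 4's range; it's byte 2 of EC 94 83 = 0x94.

0x94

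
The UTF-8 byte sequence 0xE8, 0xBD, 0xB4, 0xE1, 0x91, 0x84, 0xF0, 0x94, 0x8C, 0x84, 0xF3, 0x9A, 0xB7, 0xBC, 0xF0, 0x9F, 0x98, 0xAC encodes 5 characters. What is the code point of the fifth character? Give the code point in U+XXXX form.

Offset 0: leading byte 0xE8 = 11101000 → 3-byte char #1 = E8 BD B4.
Offset 3: leading byte 0xE1 = 11100001 → 3-byte char #2 = E1 91 84.
Offset 6: leading byte 0xF0 = 11110000 → 4-byte char #3 = F0 94 8C 84.
Offset 10: leading byte 0xF3 = 11110011 → 4-byte char #4 = F3 9A B7 BC.
Offset 14: leading byte 0xF0 = 11110000 → 4-byte char #5 = F0 9F 98 AC.
Leading byte 0xF0 = 11110000 matches 11110xxx → 4-byte sequence.
Byte 1: 0xF0 = 11110000, payload 000 (3 bits).
Byte 2: 0x9F = 10011111 (10xxxxxx ✓), payload 011111.
Byte 3: 0x98 = 10011000 (10xxxxxx ✓), payload 011000.
Byte 4: 0xAC = 10101100 (10xxxxxx ✓), payload 101100.
Concatenate: 000011111011000101100 = 0x1F62C (21 bits → U+1F62C).

U+1F62C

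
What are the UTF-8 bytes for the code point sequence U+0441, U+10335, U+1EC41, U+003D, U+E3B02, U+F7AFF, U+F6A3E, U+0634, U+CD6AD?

U+0441: 2-byte form → D1 81.
U+10335: 4-byte form → F0 90 8C B5.
U+1EC41: 4-byte form → F0 9E B1 81.
U+003D: 1-byte form → 3D.
U+E3B02: 4-byte form → F3 A3 AC 82.
U+F7AFF: 4-byte form → F3 B7 AB BF.
U+F6A3E: 4-byte form → F3 B6 A8 BE.
U+0634: 2-byte form → D8 B4.
U+CD6AD: 4-byte form → F3 8D 9A AD.
Concatenated (29 bytes): D1 81 F0 90 8C B5 F0 9E B1 81 3D F3 A3 AC 82 F3 B7 AB BF F3 B6 A8 BE D8 B4 F3 8D 9A AD.

D1 81 F0 90 8C B5 F0 9E B1 81 3D F3 A3 AC 82 F3 B7 AB BF F3 B6 A8 BE D8 B4 F3 8D 9A AD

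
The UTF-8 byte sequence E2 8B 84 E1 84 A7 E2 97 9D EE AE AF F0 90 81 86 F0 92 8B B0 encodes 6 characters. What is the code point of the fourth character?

Offset 0: leading byte 0xE2 = 11100010 → 3-byte char #1 = E2 8B 84.
Offset 3: leading byte 0xE1 = 11100001 → 3-byte char #2 = E1 84 A7.
Offset 6: leading byte 0xE2 = 11100010 → 3-byte char #3 = E2 97 9D.
Offset 9: leading byte 0xEE = 11101110 → 3-byte char #4 = EE AE AF.
Leading byte 0xEE = 11101110 matches 1110xxxx → 3-byte sequence.
Byte 1: 0xEE = 11101110, payload 1110 (4 bits).
Byte 2: 0xAE = 10101110 (10xxxxxx ✓), payload 101110.
Byte 3: 0xAF = 10101111 (10xxxxxx ✓), payload 101111.
Concatenate: 1110101110101111 = 0xEBAF (16 bits → U+EBAF).

U+EBAF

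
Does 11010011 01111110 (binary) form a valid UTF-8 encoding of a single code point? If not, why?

invalid (non-continuation byte where continuation expected)

Leading byte 0xD3 = 11010011 → 2-byte form.
Byte 2 is 0x7E = 01111110, which is not 10xxxxxx — expected a continuation byte.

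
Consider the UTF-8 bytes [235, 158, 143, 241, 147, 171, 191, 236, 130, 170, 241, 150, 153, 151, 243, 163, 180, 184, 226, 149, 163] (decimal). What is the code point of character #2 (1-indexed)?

U+53AFF

Offset 0: leading byte 0xEB = 11101011 → 3-byte char #1 = EB 9E 8F.
Offset 3: leading byte 0xF1 = 11110001 → 4-byte char #2 = F1 93 AB BF.
Leading byte 0xF1 = 11110001 matches 11110xxx → 4-byte sequence.
Byte 1: 0xF1 = 11110001, payload 001 (3 bits).
Byte 2: 0x93 = 10010011 (10xxxxxx ✓), payload 010011.
Byte 3: 0xAB = 10101011 (10xxxxxx ✓), payload 101011.
Byte 4: 0xBF = 10111111 (10xxxxxx ✓), payload 111111.
Concatenate: 001010011101011111111 = 0x53AFF (21 bits → U+53AFF).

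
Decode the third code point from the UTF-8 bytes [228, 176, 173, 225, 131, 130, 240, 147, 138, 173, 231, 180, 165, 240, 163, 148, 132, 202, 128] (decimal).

U+132AD

Offset 0: leading byte 0xE4 = 11100100 → 3-byte char #1 = E4 B0 AD.
Offset 3: leading byte 0xE1 = 11100001 → 3-byte char #2 = E1 83 82.
Offset 6: leading byte 0xF0 = 11110000 → 4-byte char #3 = F0 93 8A AD.
Leading byte 0xF0 = 11110000 matches 11110xxx → 4-byte sequence.
Byte 1: 0xF0 = 11110000, payload 000 (3 bits).
Byte 2: 0x93 = 10010011 (10xxxxxx ✓), payload 010011.
Byte 3: 0x8A = 10001010 (10xxxxxx ✓), payload 001010.
Byte 4: 0xAD = 10101101 (10xxxxxx ✓), payload 101101.
Concatenate: 000010011001010101101 = 0x132AD (21 bits → U+132AD).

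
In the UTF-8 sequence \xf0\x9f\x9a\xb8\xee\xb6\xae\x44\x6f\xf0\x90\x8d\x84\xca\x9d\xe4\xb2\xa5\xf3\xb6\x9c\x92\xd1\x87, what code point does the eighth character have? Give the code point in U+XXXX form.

U+F6712

Offset 0: leading byte 0xF0 = 11110000 → 4-byte char #1 = F0 9F 9A B8.
Offset 4: leading byte 0xEE = 11101110 → 3-byte char #2 = EE B6 AE.
Offset 7: leading byte 0x44 = 01000100 → 1-byte char #3 = 44.
Offset 8: leading byte 0x6F = 01101111 → 1-byte char #4 = 6F.
Offset 9: leading byte 0xF0 = 11110000 → 4-byte char #5 = F0 90 8D 84.
Offset 13: leading byte 0xCA = 11001010 → 2-byte char #6 = CA 9D.
Offset 15: leading byte 0xE4 = 11100100 → 3-byte char #7 = E4 B2 A5.
Offset 18: leading byte 0xF3 = 11110011 → 4-byte char #8 = F3 B6 9C 92.
Leading byte 0xF3 = 11110011 matches 11110xxx → 4-byte sequence.
Byte 1: 0xF3 = 11110011, payload 011 (3 bits).
Byte 2: 0xB6 = 10110110 (10xxxxxx ✓), payload 110110.
Byte 3: 0x9C = 10011100 (10xxxxxx ✓), payload 011100.
Byte 4: 0x92 = 10010010 (10xxxxxx ✓), payload 010010.
Concatenate: 011110110011100010010 = 0xF6712 (21 bits → U+F6712).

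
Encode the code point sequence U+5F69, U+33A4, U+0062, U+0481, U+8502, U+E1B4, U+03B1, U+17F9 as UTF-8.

E5 BD A9 E3 8E A4 62 D2 81 E8 94 82 EE 86 B4 CE B1 E1 9F B9

U+5F69: 3-byte form → E5 BD A9.
U+33A4: 3-byte form → E3 8E A4.
U+0062: 1-byte form → 62.
U+0481: 2-byte form → D2 81.
U+8502: 3-byte form → E8 94 82.
U+E1B4: 3-byte form → EE 86 B4.
U+03B1: 2-byte form → CE B1.
U+17F9: 3-byte form → E1 9F B9.
Concatenated (20 bytes): E5 BD A9 E3 8E A4 62 D2 81 E8 94 82 EE 86 B4 CE B1 E1 9F B9.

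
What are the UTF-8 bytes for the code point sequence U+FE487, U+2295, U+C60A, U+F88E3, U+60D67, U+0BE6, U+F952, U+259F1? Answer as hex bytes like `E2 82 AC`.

F3 BE 92 87 E2 8A 95 EC 98 8A F3 B8 A3 A3 F1 A0 B5 A7 E0 AF A6 EF A5 92 F0 A5 A7 B1

U+FE487: 4-byte form → F3 BE 92 87.
U+2295: 3-byte form → E2 8A 95.
U+C60A: 3-byte form → EC 98 8A.
U+F88E3: 4-byte form → F3 B8 A3 A3.
U+60D67: 4-byte form → F1 A0 B5 A7.
U+0BE6: 3-byte form → E0 AF A6.
U+F952: 3-byte form → EF A5 92.
U+259F1: 4-byte form → F0 A5 A7 B1.
Concatenated (28 bytes): F3 BE 92 87 E2 8A 95 EC 98 8A F3 B8 A3 A3 F1 A0 B5 A7 E0 AF A6 EF A5 92 F0 A5 A7 B1.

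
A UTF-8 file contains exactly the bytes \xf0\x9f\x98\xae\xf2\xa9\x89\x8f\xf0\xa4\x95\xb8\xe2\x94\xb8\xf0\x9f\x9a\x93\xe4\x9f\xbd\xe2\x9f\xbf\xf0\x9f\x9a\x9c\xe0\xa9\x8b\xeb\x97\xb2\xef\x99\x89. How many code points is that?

11

Byte at offset 0: 0xF0 = 11110000 → 4-byte char (#1). Advance 4.
Byte at offset 4: 0xF2 = 11110010 → 4-byte char (#2). Advance 4.
Byte at offset 8: 0xF0 = 11110000 → 4-byte char (#3). Advance 4.
Byte at offset 12: 0xE2 = 11100010 → 3-byte char (#4). Advance 3.
Byte at offset 15: 0xF0 = 11110000 → 4-byte char (#5). Advance 4.
Byte at offset 19: 0xE4 = 11100100 → 3-byte char (#6). Advance 3.
Byte at offset 22: 0xE2 = 11100010 → 3-byte char (#7). Advance 3.
Byte at offset 25: 0xF0 = 11110000 → 4-byte char (#8). Advance 4.
Byte at offset 29: 0xE0 = 11100000 → 3-byte char (#9). Advance 3.
Byte at offset 32: 0xEB = 11101011 → 3-byte char (#10). Advance 3.
Byte at offset 35: 0xEF = 11101111 → 3-byte char (#11). Advance 3.
Reached end at offset 38 after 11 code points.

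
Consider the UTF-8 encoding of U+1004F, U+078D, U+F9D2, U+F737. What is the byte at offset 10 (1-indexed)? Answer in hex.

1-indexed offset 10 is 0-indexed offset 9.
U+1004F → 4-byte form F0 90 81 8F at offsets 0–3.
U+078D → 2-byte form DE 8D at offsets 4–5.
U+F9D2 → 3-byte form EF A7 92 at offsets 6–8.
U+F737 → 3-byte form EF 9C B7 at offsets 9–11.
Offset 9 falls in char 4's range; it's byte 1 of EF 9C B7 = 0xEF.

0xEF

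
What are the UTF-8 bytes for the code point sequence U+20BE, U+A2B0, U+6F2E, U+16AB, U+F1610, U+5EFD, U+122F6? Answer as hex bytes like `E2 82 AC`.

E2 82 BE EA 8A B0 E6 BC AE E1 9A AB F3 B1 98 90 E5 BB BD F0 92 8B B6

U+20BE: 3-byte form → E2 82 BE.
U+A2B0: 3-byte form → EA 8A B0.
U+6F2E: 3-byte form → E6 BC AE.
U+16AB: 3-byte form → E1 9A AB.
U+F1610: 4-byte form → F3 B1 98 90.
U+5EFD: 3-byte form → E5 BB BD.
U+122F6: 4-byte form → F0 92 8B B6.
Concatenated (23 bytes): E2 82 BE EA 8A B0 E6 BC AE E1 9A AB F3 B1 98 90 E5 BB BD F0 92 8B B6.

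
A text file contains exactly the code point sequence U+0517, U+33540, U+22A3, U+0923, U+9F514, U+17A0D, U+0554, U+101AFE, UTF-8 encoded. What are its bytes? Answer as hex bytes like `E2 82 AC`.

D4 97 F0 B3 95 80 E2 8A A3 E0 A4 A3 F2 9F 94 94 F0 97 A8 8D D5 94 F4 81 AB BE

U+0517: 2-byte form → D4 97.
U+33540: 4-byte form → F0 B3 95 80.
U+22A3: 3-byte form → E2 8A A3.
U+0923: 3-byte form → E0 A4 A3.
U+9F514: 4-byte form → F2 9F 94 94.
U+17A0D: 4-byte form → F0 97 A8 8D.
U+0554: 2-byte form → D5 94.
U+101AFE: 4-byte form → F4 81 AB BE.
Concatenated (26 bytes): D4 97 F0 B3 95 80 E2 8A A3 E0 A4 A3 F2 9F 94 94 F0 97 A8 8D D5 94 F4 81 AB BE.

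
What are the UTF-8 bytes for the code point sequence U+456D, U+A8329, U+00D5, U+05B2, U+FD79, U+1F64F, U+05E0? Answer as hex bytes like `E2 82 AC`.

U+456D: 3-byte form → E4 95 AD.
U+A8329: 4-byte form → F2 A8 8C A9.
U+00D5: 2-byte form → C3 95.
U+05B2: 2-byte form → D6 B2.
U+FD79: 3-byte form → EF B5 B9.
U+1F64F: 4-byte form → F0 9F 99 8F.
U+05E0: 2-byte form → D7 A0.
Concatenated (20 bytes): E4 95 AD F2 A8 8C A9 C3 95 D6 B2 EF B5 B9 F0 9F 99 8F D7 A0.

E4 95 AD F2 A8 8C A9 C3 95 D6 B2 EF B5 B9 F0 9F 99 8F D7 A0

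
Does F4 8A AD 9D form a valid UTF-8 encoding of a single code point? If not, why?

Leading byte 0xF4 = 11110100 → 4-byte form.
Continuation bytes 0x8A=10001010, 0xAD=10101101, 0x9D=10011101 all match 10xxxxxx.
Decoded value 0x10AB5D is ≥ 0x10000 (shortest form) and not a surrogate.

valid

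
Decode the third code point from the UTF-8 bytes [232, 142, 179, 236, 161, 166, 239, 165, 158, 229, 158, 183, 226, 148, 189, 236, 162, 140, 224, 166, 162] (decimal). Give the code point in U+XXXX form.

Offset 0: leading byte 0xE8 = 11101000 → 3-byte char #1 = E8 8E B3.
Offset 3: leading byte 0xEC = 11101100 → 3-byte char #2 = EC A1 A6.
Offset 6: leading byte 0xEF = 11101111 → 3-byte char #3 = EF A5 9E.
Leading byte 0xEF = 11101111 matches 1110xxxx → 3-byte sequence.
Byte 1: 0xEF = 11101111, payload 1111 (4 bits).
Byte 2: 0xA5 = 10100101 (10xxxxxx ✓), payload 100101.
Byte 3: 0x9E = 10011110 (10xxxxxx ✓), payload 011110.
Concatenate: 1111100101011110 = 0xF95E (16 bits → U+F95E).

U+F95E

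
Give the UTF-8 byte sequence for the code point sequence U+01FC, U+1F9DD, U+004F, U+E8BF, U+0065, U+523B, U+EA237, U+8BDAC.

U+01FC: 2-byte form → C7 BC.
U+1F9DD: 4-byte form → F0 9F A7 9D.
U+004F: 1-byte form → 4F.
U+E8BF: 3-byte form → EE A2 BF.
U+0065: 1-byte form → 65.
U+523B: 3-byte form → E5 88 BB.
U+EA237: 4-byte form → F3 AA 88 B7.
U+8BDAC: 4-byte form → F2 8B B6 AC.
Concatenated (22 bytes): C7 BC F0 9F A7 9D 4F EE A2 BF 65 E5 88 BB F3 AA 88 B7 F2 8B B6 AC.

C7 BC F0 9F A7 9D 4F EE A2 BF 65 E5 88 BB F3 AA 88 B7 F2 8B B6 AC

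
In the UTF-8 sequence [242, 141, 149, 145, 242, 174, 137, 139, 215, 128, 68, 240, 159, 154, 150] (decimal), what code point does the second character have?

Offset 0: leading byte 0xF2 = 11110010 → 4-byte char #1 = F2 8D 95 91.
Offset 4: leading byte 0xF2 = 11110010 → 4-byte char #2 = F2 AE 89 8B.
Leading byte 0xF2 = 11110010 matches 11110xxx → 4-byte sequence.
Byte 1: 0xF2 = 11110010, payload 010 (3 bits).
Byte 2: 0xAE = 10101110 (10xxxxxx ✓), payload 101110.
Byte 3: 0x89 = 10001001 (10xxxxxx ✓), payload 001001.
Byte 4: 0x8B = 10001011 (10xxxxxx ✓), payload 001011.
Concatenate: 010101110001001001011 = 0xAE24B (21 bits → U+AE24B).

U+AE24B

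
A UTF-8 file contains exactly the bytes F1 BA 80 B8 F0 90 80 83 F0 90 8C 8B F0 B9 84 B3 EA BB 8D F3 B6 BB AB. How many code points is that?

6

Byte at offset 0: 0xF1 = 11110001 → 4-byte char (#1). Advance 4.
Byte at offset 4: 0xF0 = 11110000 → 4-byte char (#2). Advance 4.
Byte at offset 8: 0xF0 = 11110000 → 4-byte char (#3). Advance 4.
Byte at offset 12: 0xF0 = 11110000 → 4-byte char (#4). Advance 4.
Byte at offset 16: 0xEA = 11101010 → 3-byte char (#5). Advance 3.
Byte at offset 19: 0xF3 = 11110011 → 4-byte char (#6). Advance 4.
Reached end at offset 23 after 6 code points.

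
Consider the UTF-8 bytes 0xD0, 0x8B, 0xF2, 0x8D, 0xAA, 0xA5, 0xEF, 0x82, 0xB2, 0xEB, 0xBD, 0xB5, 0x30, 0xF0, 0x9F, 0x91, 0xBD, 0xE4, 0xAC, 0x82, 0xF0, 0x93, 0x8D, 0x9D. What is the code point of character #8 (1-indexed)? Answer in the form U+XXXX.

Offset 0: leading byte 0xD0 = 11010000 → 2-byte char #1 = D0 8B.
Offset 2: leading byte 0xF2 = 11110010 → 4-byte char #2 = F2 8D AA A5.
Offset 6: leading byte 0xEF = 11101111 → 3-byte char #3 = EF 82 B2.
Offset 9: leading byte 0xEB = 11101011 → 3-byte char #4 = EB BD B5.
Offset 12: leading byte 0x30 = 00110000 → 1-byte char #5 = 30.
Offset 13: leading byte 0xF0 = 11110000 → 4-byte char #6 = F0 9F 91 BD.
Offset 17: leading byte 0xE4 = 11100100 → 3-byte char #7 = E4 AC 82.
Offset 20: leading byte 0xF0 = 11110000 → 4-byte char #8 = F0 93 8D 9D.
Leading byte 0xF0 = 11110000 matches 11110xxx → 4-byte sequence.
Byte 1: 0xF0 = 11110000, payload 000 (3 bits).
Byte 2: 0x93 = 10010011 (10xxxxxx ✓), payload 010011.
Byte 3: 0x8D = 10001101 (10xxxxxx ✓), payload 001101.
Byte 4: 0x9D = 10011101 (10xxxxxx ✓), payload 011101.
Concatenate: 000010011001101011101 = 0x1335D (21 bits → U+1335D).

U+1335D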